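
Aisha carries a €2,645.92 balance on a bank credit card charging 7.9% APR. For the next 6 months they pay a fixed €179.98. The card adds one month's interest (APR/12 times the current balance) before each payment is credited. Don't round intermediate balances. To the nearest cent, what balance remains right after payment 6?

Monthly rate r = 7.9%/12 = 0.658333% = 0.00658333.
Each month: B ← B·(1+r) − €179.98.
Month 1: interest €17.42; balance after payment €2,483.36.
Month 2: interest €16.35; balance after payment €2,319.73.
Month 3: interest €15.27; balance after payment €2,155.02.
Month 4: interest €14.19; balance after payment €1,989.23.
Month 5: interest €13.10; balance after payment €1,822.34.
Month 6: interest €12.00; balance after payment €1,654.36.

€1,654.36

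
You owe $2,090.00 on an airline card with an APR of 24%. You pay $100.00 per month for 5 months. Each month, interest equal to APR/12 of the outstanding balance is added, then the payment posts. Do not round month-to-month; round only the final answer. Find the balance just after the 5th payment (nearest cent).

$1,787.12

Monthly rate r = 24%/12 = 2% = 0.02.
Each month: B ← B·(1+r) − $100.00.
Month 1: interest $41.80; balance after payment $2,031.80.
Month 2: interest $40.64; balance after payment $1,972.44.
Month 3: interest $39.45; balance after payment $1,911.88.
Month 4: interest $38.24; balance after payment $1,850.12.
Month 5: interest $37.00; balance after payment $1,787.12.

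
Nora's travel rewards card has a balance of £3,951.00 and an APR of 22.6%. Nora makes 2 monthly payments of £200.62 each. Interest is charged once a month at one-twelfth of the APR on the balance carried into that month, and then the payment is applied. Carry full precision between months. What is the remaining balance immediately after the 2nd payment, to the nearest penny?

£3,696.20

Monthly rate r = 22.6%/12 = 1.88333% = 0.0188333.
Each month: B ← B·(1+r) − £200.62.
Month 1: interest £74.41; balance after payment £3,824.79.
Month 2: interest £72.03; balance after payment £3,696.20.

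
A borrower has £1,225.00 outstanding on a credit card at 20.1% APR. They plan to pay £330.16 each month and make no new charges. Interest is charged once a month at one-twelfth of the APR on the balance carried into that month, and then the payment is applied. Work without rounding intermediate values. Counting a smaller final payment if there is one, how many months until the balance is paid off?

Monthly rate r = 20.1%/12 = 1.675% = 0.01675.
Recurrence: B ← B·(1+r) − £330.16.
Month 1: interest £20.52; balance after payment £915.36.
Month 2: interest £15.33; balance after payment £600.53.
Month 3: interest £10.06; balance after payment £280.43.
Month 4: interest £4.70; balance after payment £0.00.

4 months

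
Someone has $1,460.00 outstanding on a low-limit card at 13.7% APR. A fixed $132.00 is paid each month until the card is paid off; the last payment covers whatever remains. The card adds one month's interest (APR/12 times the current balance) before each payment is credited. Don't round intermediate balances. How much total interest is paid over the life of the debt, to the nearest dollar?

Monthly rate r = 13.7%/12 = 1.14167% = 0.0114167.
Payoff takes n = ⌈−ln(1 − rB₀/P)/ln(1+r)⌉ = ⌈11.891⌉ = 12 payments; the last is $117.72.
Total paid = 11·$132.00 + $117.72 = $1,569.72.
Total interest = total paid − principal = $1,569.72 − $1,460.00 = $109.72.

$110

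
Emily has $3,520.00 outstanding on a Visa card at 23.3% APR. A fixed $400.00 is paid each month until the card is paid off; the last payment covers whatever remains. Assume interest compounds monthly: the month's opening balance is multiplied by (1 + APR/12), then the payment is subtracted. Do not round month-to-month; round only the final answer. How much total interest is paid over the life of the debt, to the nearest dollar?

$378

Monthly rate r = 23.3%/12 = 1.94167% = 0.0194167.
Payoff takes n = ⌈−ln(1 − rB₀/P)/ln(1+r)⌉ = ⌈9.744⌉ = 10 payments; the last is $298.16.
Total paid = 9·$400.00 + $298.16 = $3,898.16.
Total interest = total paid − principal = $3,898.16 − $3,520.00 = $378.16.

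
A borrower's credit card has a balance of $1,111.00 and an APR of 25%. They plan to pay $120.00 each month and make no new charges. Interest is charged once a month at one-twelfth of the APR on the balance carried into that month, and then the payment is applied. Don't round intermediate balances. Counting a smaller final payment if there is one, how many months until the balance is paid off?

Monthly rate r = 25%/12 = 2.08333% = 0.0208333.
Recurrence: B ← B·(1+r) − $120.00.
Month 1: interest $23.15; balance after payment $1,014.15.
Month 2: interest $21.13; balance after payment $915.27.
Closed form: n = −ln(1 − rB₀/P)/ln(1+r) = −ln(0.80712)/ln(1.02083) ≈ 10.392, so the balance reaches zero during payment 11.

11 payments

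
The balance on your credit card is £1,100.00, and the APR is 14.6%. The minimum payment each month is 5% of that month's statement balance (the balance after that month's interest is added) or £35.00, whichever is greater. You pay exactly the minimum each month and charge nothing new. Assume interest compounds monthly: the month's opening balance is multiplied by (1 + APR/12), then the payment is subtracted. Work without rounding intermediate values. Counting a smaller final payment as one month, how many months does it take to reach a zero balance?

35 months

Monthly rate r = 14.6%/12 = 1.21667% = 0.0121667.
While 5% of the post-interest balance exceeds £35.00, each month B ← (B·(1+r))·(1 − 0.05), i.e. B shrinks by the factor (1+r)·0.95 = 0.96156.
This holds for months 1–12. Entering month 13 the balance is £687.23; 5% of the post-interest balance is now below £35.00, so the flat £35.00 minimum applies from here.
From month 13 a fixed £35.00 at rate r clears £687.23 in 23 more payments. Total: 12 + 23 = 35 months.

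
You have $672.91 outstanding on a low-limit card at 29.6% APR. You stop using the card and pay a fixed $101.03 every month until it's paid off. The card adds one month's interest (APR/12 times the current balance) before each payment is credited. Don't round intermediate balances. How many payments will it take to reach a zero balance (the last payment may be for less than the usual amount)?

Monthly rate r = 29.6%/12 = 2.46667% = 0.0246667.
Recurrence: B ← B·(1+r) − $101.03.
Month 1: interest $16.60; balance after payment $588.48.
Month 2: interest $14.52; balance after payment $501.96.
Closed form: n = −ln(1 − rB₀/P)/ln(1+r) = −ln(0.83571)/ln(1.02467) ≈ 7.365, so the balance reaches zero during payment 8.

8 payments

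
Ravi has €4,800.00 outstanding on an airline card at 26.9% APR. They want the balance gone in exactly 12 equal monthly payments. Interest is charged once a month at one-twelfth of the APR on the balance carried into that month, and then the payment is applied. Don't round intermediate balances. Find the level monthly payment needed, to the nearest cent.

Monthly rate r = 26.9%/12 = 2.24167% = 0.0224167.
Level-payment amortization: P = B₀·r / (1 − (1+r)^(−n)) = 4800.00·0.0224167 / (1 − 1.02242^(−12)).
Denominator 1 − (1+r)^(−12) = 0.233583308.
P = 107.6 / 0.233583308 ≈ 460.65.

€460.65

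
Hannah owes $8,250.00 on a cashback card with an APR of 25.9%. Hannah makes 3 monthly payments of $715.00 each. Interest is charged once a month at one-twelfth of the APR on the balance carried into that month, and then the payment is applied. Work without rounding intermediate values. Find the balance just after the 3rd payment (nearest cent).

Monthly rate r = 25.9%/12 = 2.15833% = 0.0215833.
Each month: B ← B·(1+r) − $715.00.
Month 1: interest $178.06; balance after payment $7,713.06.
Month 2: interest $166.47; balance after payment $7,164.54.
Month 3: interest $154.63; balance after payment $6,604.17.

$6,604.17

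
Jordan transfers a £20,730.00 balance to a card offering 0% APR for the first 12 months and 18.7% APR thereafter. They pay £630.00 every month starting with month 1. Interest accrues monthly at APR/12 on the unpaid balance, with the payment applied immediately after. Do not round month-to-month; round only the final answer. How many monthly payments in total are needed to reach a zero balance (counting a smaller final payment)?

38 months

Promo months 1–12 at r₀ = 0%/12 = 0; months 13+ at r₁ = 18.7%/12 = 0.0155833.
After month 12 (no interest yet): B = £20,730.00 − 12·£630.00 = £13,170.00.
Then at r₁ with £630.00/mo: n₂ = −ln(1 − r₁·B/P)/ln(1+r₁) ≈ 25.49 → 26 more payments.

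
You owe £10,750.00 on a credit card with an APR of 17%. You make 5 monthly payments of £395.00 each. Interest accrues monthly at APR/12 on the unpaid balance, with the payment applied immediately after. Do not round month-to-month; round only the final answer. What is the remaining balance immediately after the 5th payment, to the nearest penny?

Monthly rate r = 17%/12 = 1.41667% = 0.0141667.
Each month: B ← B·(1+r) − £395.00.
Month 1: interest £152.29; balance after payment £10,507.29.
Month 2: interest £148.85; balance after payment £10,261.14.
Month 3: interest £145.37; balance after payment £10,011.51.
Month 4: interest £141.83; balance after payment £9,758.34.
Month 5: interest £138.24; balance after payment £9,501.58.

£9,501.58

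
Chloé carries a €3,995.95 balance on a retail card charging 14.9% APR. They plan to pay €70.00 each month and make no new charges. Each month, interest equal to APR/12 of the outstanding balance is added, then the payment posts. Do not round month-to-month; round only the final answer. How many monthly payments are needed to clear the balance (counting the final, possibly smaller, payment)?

100 months

Monthly rate r = 14.9%/12 = 1.24167% = 0.0124167.
Recurrence: B ← B·(1+r) − €70.00.
Month 1: interest €49.62; balance after payment €3,975.57.
Month 2: interest €49.36; balance after payment €3,954.93.
Closed form: n = −ln(1 − rB₀/P)/ln(1+r) = −ln(0.29119)/ln(1.01242) ≈ 99.979, so the balance reaches zero during payment 100.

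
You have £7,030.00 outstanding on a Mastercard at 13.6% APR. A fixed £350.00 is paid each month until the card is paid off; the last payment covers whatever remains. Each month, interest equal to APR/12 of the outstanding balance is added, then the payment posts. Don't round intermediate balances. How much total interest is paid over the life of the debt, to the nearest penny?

£992.24

Monthly rate r = 13.6%/12 = 1.13333% = 0.0113333.
Payoff takes n = ⌈−ln(1 − rB₀/P)/ln(1+r)⌉ = ⌈22.920⌉ = 23 payments; the last is £322.24.
Total paid = 22·£350.00 + £322.24 = £8,022.24.
Total interest = total paid − principal = £8,022.24 − £7,030.00 = £992.24.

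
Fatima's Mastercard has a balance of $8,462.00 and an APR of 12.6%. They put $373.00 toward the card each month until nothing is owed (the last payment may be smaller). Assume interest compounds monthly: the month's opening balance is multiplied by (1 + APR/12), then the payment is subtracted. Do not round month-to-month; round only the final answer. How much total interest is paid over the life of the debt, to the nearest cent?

$1,254.05

Monthly rate r = 12.6%/12 = 1.05% = 0.0105.
Payoff takes n = ⌈−ln(1 − rB₀/P)/ln(1+r)⌉ = ⌈26.048⌉ = 27 payments; the last is $18.05.
Total paid = 26·$373.00 + $18.05 = $9,716.05.
Total interest = total paid − principal = $9,716.05 − $8,462.00 = $1,254.05.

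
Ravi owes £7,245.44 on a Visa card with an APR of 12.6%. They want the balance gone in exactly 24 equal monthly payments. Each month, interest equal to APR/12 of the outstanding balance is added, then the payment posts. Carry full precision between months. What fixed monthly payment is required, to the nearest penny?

Monthly rate r = 12.6%/12 = 1.05% = 0.0105.
Level-payment amortization: P = B₀·r / (1 − (1+r)^(−n)) = 7245.44·0.0105 / (1 − 1.0105^(−24)).
Denominator 1 − (1+r)^(−24) = 0.221733438.
P = 76.0771 / 0.221733438 ≈ 343.10.

£343.10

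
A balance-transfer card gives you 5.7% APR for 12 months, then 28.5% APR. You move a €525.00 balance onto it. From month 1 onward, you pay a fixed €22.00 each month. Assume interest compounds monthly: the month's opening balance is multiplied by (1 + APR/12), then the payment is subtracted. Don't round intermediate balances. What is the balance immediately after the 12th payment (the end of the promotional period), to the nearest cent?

€284.71

Promo months 1–12 at r₀ = 5.7%/12 = 0.00475; months 13+ at r₁ = 28.5%/12 = 0.02375.
After month 12: iterate B ← B·(1+r₀) − €22.00 for 12 months → €284.71.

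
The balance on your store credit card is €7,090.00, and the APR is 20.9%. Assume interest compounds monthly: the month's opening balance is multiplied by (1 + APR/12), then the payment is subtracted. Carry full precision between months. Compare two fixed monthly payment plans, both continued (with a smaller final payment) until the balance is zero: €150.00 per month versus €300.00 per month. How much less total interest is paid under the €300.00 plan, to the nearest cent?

€5,838.89

Monthly rate r = 20.9%/12 = 1.74167% = 0.0174167.
At €150.00/mo: n = ⌈−ln(1 − rB₀/P)/ln(1+r)⌉ = 101 payments (last €54.33); total interest = total paid − €7,090.00 = €7,964.33.
At €300.00/mo: 31 payments (last €215.44); total interest €2,125.44.
Interest saved = €7,964.33 − €2,125.44 = €5,838.89.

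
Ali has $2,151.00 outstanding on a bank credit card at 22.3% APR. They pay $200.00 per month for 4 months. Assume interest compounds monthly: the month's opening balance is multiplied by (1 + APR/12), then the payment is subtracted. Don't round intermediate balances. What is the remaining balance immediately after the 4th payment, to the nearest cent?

Monthly rate r = 22.3%/12 = 1.85833% = 0.0185833.
Each month: B ← B·(1+r) − $200.00.
Month 1: interest $39.97; balance after payment $1,990.97.
Month 2: interest $37.00; balance after payment $1,827.97.
Month 3: interest $33.97; balance after payment $1,661.94.
Month 4: interest $30.88; balance after payment $1,492.83.

$1,492.83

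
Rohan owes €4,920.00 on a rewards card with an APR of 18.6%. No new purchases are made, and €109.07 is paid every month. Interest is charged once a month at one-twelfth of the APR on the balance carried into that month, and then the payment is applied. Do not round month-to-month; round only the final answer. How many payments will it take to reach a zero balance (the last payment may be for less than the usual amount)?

79 payments

Monthly rate r = 18.6%/12 = 1.55% = 0.0155.
Recurrence: B ← B·(1+r) − €109.07.
Month 1: interest €76.26; balance after payment €4,887.19.
Month 2: interest €75.75; balance after payment €4,853.87.
Closed form: n = −ln(1 − rB₀/P)/ln(1+r) = −ln(0.30082)/ln(1.0155) ≈ 78.100, so the balance reaches zero during payment 79.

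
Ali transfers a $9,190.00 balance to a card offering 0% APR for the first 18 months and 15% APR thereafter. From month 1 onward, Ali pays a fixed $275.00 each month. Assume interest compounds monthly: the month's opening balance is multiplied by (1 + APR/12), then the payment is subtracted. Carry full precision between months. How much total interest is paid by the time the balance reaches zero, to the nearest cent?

Promo months 1–18 at r₀ = 0%/12 = 0; months 19+ at r₁ = 15%/12 = 0.0125.
After month 18 (no interest yet): B = $9,190.00 − 18·$275.00 = $4,240.00.
Then at r₁ with $275.00/mo: n₂ = −ln(1 − r₁·B/P)/ln(1+r₁) ≈ 17.23 → 18 more payments.
Total paid = 35·$275.00 + $64.75 = $9,689.75; interest = $9,689.75 − $9,190.00 = $499.75.

$499.75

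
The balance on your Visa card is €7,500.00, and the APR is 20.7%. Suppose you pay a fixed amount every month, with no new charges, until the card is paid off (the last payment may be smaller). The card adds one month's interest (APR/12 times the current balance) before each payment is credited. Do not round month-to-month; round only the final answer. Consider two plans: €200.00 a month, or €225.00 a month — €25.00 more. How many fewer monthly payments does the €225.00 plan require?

Monthly rate r = 20.7%/12 = 1.725% = 0.01725.
At €200.00/mo: n = ⌈−ln(1 − rB₀/P)/ln(1+r)⌉ = 61 payments (last €172.79); total interest = total paid − €7,500.00 = €4,672.79.
At €225.00/mo: 51 payments (last €6.91); total interest €3,756.91.
Payments saved = 61 − 51 = 10.

10 fewer payments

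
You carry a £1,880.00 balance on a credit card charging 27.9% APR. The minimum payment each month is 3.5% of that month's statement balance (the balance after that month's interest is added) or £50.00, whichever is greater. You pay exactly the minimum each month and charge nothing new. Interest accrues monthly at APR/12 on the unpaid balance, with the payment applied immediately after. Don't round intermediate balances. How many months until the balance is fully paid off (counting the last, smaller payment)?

Monthly rate r = 27.9%/12 = 2.325% = 0.02325.
While 3.5% of the post-interest balance exceeds £50.00, each month B ← (B·(1+r))·(1 − 0.035), i.e. B shrinks by the factor (1+r)·0.965 = 0.98744.
This holds for months 1–24. Entering month 25 the balance is £1,387.96; 3.5% of the post-interest balance is now below £50.00, so the flat £50.00 minimum applies from here.
From month 25 a fixed £50.00 at rate r clears £1,387.96 in 46 more payments. Total: 24 + 46 = 70 months.

70 months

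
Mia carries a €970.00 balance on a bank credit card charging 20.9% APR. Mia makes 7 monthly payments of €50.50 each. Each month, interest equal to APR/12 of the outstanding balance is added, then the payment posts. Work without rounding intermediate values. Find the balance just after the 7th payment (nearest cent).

€722.10

Monthly rate r = 20.9%/12 = 1.74167% = 0.0174167.
Each month: B ← B·(1+r) − €50.50.
Month 1: interest €16.89; balance after payment €936.39.
Month 2: interest €16.31; balance after payment €902.20.
Month 3: interest €15.71; balance after payment €867.42.
Month 4: interest €15.11; balance after payment €832.02.
Month 5: interest €14.49; balance after payment €796.01.
Month 6: interest €13.86; balance after payment €759.38.
Month 7: interest €13.23; balance after payment €722.10.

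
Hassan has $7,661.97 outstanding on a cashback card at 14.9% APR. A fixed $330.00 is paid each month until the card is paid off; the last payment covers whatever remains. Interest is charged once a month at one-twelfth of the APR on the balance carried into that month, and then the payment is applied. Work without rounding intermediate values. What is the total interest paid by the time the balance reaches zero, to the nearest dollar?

$1,433

Monthly rate r = 14.9%/12 = 1.24167% = 0.0124167.
Payoff takes n = ⌈−ln(1 − rB₀/P)/ln(1+r)⌉ = ⌈27.559⌉ = 28 payments; the last is $185.04.
Total paid = 27·$330.00 + $185.04 = $9,095.04.
Total interest = total paid − principal = $9,095.04 − $7,661.97 = $1,433.07.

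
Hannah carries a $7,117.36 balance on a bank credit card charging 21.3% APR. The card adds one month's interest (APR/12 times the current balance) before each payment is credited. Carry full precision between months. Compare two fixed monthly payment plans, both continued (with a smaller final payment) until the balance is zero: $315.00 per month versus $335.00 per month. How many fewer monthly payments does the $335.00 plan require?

3 fewer payments

Monthly rate r = 21.3%/12 = 1.775% = 0.01775.
At $315.00/mo: n = ⌈−ln(1 − rB₀/P)/ln(1+r)⌉ = 30 payments (last $42.48); total interest = total paid − $7,117.36 = $2,060.12.
At $335.00/mo: 27 payments (last $303.74); total interest $1,896.38.
Payments saved = 30 − 27 = 3.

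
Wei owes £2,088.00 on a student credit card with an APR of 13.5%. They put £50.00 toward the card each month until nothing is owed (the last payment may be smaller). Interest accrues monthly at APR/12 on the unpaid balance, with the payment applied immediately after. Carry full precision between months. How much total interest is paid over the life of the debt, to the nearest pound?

Monthly rate r = 13.5%/12 = 1.125% = 0.01125.
Payoff takes n = ⌈−ln(1 − rB₀/P)/ln(1+r)⌉ = ⌈56.717⌉ = 57 payments; the last is £35.89.
Total paid = 56·£50.00 + £35.89 = £2,835.89.
Total interest = total paid − principal = £2,835.89 − £2,088.00 = £747.89.

£748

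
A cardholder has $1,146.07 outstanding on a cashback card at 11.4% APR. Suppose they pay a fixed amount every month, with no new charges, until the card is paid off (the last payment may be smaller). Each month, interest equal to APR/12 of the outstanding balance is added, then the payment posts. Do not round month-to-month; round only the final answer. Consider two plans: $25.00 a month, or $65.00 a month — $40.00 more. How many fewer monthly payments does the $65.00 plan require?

Monthly rate r = 11.4%/12 = 0.95% = 0.0095.
At $25.00/mo: n = ⌈−ln(1 − rB₀/P)/ln(1+r)⌉ = 61 payments (last $11.97); total interest = total paid − $1,146.07 = $365.90.
At $65.00/mo: 20 payments (last $25.35); total interest $114.28.
Payments saved = 61 − 20 = 41.

41 fewer payments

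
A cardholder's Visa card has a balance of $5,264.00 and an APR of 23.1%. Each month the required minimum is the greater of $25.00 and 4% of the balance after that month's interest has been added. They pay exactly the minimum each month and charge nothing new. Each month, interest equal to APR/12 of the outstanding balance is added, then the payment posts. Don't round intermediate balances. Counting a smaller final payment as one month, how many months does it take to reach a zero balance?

Monthly rate r = 23.1%/12 = 1.925% = 0.01925.
While 4% of the post-interest balance exceeds $25.00, each month B ← (B·(1+r))·(1 − 0.04), i.e. B shrinks by the factor (1+r)·0.96 = 0.97848.
This holds for months 1–99. Entering month 100 the balance is $610.88; 4% of the post-interest balance is now below $25.00, so the flat $25.00 minimum applies from here.
From month 100 a fixed $25.00 at rate r clears $610.88 in 34 more payments. Total: 99 + 34 = 133 months.

133 months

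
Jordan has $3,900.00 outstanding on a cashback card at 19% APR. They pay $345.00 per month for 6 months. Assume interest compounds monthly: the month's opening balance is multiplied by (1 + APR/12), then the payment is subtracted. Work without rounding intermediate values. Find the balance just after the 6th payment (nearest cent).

Monthly rate r = 19%/12 = 1.58333% = 0.0158333.
Each month: B ← B·(1+r) − $345.00.
Month 1: interest $61.75; balance after payment $3,616.75.
Month 2: interest $57.27; balance after payment $3,329.02.
Month 3: interest $52.71; balance after payment $3,036.72.
Month 4: interest $48.08; balance after payment $2,739.81.
Month 5: interest $43.38; balance after payment $2,438.19.
Month 6: interest $38.60; balance after payment $2,131.79.

$2,131.79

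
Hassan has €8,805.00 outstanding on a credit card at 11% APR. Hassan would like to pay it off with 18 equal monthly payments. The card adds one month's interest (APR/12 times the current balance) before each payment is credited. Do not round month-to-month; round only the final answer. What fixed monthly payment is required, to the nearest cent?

Monthly rate r = 11%/12 = 0.916667% = 0.00916667.
Level-payment amortization: P = B₀·r / (1 − (1+r)^(−n)) = 8805.00·0.00916667 / (1 − 1.00917^(−18)).
Denominator 1 − (1+r)^(−18) = 0.151468729.
P = 80.7125 / 0.151468729 ≈ 532.87.

€532.87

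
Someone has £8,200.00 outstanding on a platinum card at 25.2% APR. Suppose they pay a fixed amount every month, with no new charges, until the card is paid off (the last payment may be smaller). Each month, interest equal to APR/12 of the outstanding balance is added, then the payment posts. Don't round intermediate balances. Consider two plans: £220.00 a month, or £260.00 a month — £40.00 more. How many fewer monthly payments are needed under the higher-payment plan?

Monthly rate r = 25.2%/12 = 2.1% = 0.021.
At £220.00/mo: n = ⌈−ln(1 − rB₀/P)/ln(1+r)⌉ = 74 payments (last £100.88); total interest = total paid − £8,200.00 = £7,960.88.
At £260.00/mo: 53 payments (last £62.14); total interest £5,382.14.
Payments saved = 74 − 53 = 21.

21 fewer payments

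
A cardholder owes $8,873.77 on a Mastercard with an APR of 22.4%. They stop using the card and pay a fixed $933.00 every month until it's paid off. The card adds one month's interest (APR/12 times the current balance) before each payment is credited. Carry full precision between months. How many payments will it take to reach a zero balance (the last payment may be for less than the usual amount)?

11 months

Monthly rate r = 22.4%/12 = 1.86667% = 0.0186667.
Recurrence: B ← B·(1+r) − $933.00.
Month 1: interest $165.64; balance after payment $8,106.41.
Month 2: interest $151.32; balance after payment $7,324.73.
Closed form: n = −ln(1 − rB₀/P)/ln(1+r) = −ln(0.82246)/ln(1.01867) ≈ 10.568, so the balance reaches zero during payment 11.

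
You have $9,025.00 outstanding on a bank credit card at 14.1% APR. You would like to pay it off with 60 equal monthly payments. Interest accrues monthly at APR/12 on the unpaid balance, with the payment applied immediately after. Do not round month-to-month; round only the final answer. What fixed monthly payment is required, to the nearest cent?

$210.46

Monthly rate r = 14.1%/12 = 1.175% = 0.01175.
Level-payment amortization: P = B₀·r / (1 − (1+r)^(−n)) = 9025.00·0.01175 / (1 − 1.01175^(−60)).
Denominator 1 − (1+r)^(−60) = 0.503856603.
P = 106.044 / 0.503856603 ≈ 210.46.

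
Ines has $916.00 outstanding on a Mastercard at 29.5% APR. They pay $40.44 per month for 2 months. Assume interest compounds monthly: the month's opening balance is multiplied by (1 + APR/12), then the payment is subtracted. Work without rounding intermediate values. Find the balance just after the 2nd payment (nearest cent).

Monthly rate r = 29.5%/12 = 2.45833% = 0.0245833.
Each month: B ← B·(1+r) − $40.44.
Month 1: interest $22.52; balance after payment $898.08.
Month 2: interest $22.08; balance after payment $879.72.

$879.72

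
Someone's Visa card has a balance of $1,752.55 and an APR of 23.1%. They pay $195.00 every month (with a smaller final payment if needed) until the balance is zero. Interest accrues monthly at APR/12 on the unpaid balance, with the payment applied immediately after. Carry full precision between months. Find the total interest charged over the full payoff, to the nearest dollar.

Monthly rate r = 23.1%/12 = 1.925% = 0.01925.
Payoff takes n = ⌈−ln(1 − rB₀/P)/ln(1+r)⌉ = ⌈9.963⌉ = 10 payments; the last is $187.80.
Total paid = 9·$195.00 + $187.80 = $1,942.80.
Total interest = total paid − principal = $1,942.80 − $1,752.55 = $190.25.

$190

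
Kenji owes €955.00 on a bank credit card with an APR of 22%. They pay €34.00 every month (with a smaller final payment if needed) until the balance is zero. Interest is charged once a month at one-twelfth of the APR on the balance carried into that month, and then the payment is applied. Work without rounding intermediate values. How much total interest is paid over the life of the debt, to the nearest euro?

€399

Monthly rate r = 22%/12 = 1.83333% = 0.0183333.
Payoff takes n = ⌈−ln(1 − rB₀/P)/ln(1+r)⌉ = ⌈39.825⌉ = 40 payments; the last is €28.08.
Total paid = 39·€34.00 + €28.08 = €1,354.08.
Total interest = total paid − principal = €1,354.08 − €955.00 = €399.08.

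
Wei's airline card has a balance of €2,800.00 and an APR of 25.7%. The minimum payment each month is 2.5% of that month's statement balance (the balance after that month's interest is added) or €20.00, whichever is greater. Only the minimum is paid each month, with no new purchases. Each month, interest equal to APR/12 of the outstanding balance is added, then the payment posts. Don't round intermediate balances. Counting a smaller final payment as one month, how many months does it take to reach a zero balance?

395 months

Monthly rate r = 25.7%/12 = 2.14167% = 0.0214167.
While 2.5% of the post-interest balance exceeds €20.00, each month B ← (B·(1+r))·(1 − 0.025), i.e. B shrinks by the factor (1+r)·0.975 = 0.99588.
This holds for months 1–309. Entering month 310 the balance is €782.15; 2.5% of the post-interest balance is now below €20.00, so the flat €20.00 minimum applies from here.
From month 310 a fixed €20.00 at rate r clears €782.15 in 86 more payments. Total: 309 + 86 = 395 months.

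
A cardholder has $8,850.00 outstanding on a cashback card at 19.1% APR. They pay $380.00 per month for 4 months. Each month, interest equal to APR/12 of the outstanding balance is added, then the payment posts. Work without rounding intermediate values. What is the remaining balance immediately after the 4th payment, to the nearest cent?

Monthly rate r = 19.1%/12 = 1.59167% = 0.0159167.
Each month: B ← B·(1+r) − $380.00.
Month 1: interest $140.86; balance after payment $8,610.86.
Month 2: interest $137.06; balance after payment $8,367.92.
Month 3: interest $133.19; balance after payment $8,121.11.
Month 4: interest $129.26; balance after payment $7,870.37.

$7,870.37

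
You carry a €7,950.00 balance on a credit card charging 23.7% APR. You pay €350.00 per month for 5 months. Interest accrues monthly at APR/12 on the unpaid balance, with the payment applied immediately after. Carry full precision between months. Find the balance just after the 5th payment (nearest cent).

Monthly rate r = 23.7%/12 = 1.975% = 0.01975.
Each month: B ← B·(1+r) − €350.00.
Month 1: interest €157.01; balance after payment €7,757.01.
Month 2: interest €153.20; balance after payment €7,560.21.
Month 3: interest €149.31; balance after payment €7,359.53.
Month 4: interest €145.35; balance after payment €7,154.88.
Month 5: interest €141.31; balance after payment €6,946.19.

€6,946.19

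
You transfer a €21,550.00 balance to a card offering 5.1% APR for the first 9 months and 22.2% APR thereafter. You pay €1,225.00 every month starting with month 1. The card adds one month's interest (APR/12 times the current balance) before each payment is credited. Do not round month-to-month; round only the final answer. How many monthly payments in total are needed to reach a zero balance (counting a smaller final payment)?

Promo months 1–9 at r₀ = 5.1%/12 = 0.00425; months 10+ at r₁ = 22.2%/12 = 0.0185.
After month 9: iterate B ← B·(1+r₀) − €1,225.00 for 9 months → €11,174.14.
Then at r₁ with €1,225.00/mo: n₂ = −ln(1 − r₁·B/P)/ln(1+r₁) ≈ 10.08 → 11 more payments.

20 payments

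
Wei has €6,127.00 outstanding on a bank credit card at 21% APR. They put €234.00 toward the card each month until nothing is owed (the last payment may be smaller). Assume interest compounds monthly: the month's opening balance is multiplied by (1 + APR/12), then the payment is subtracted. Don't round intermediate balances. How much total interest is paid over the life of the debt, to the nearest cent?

€2,140.13

Monthly rate r = 21%/12 = 1.75% = 0.0175.
Payoff takes n = ⌈−ln(1 − rB₀/P)/ln(1+r)⌉ = ⌈35.328⌉ = 36 payments; the last is €77.13.
Total paid = 35·€234.00 + €77.13 = €8,267.13.
Total interest = total paid − principal = €8,267.13 − €6,127.00 = €2,140.13.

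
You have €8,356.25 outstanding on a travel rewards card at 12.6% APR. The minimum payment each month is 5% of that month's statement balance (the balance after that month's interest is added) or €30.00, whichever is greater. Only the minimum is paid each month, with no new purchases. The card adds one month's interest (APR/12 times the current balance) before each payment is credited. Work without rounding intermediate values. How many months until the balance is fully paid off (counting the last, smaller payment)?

Monthly rate r = 12.6%/12 = 1.05% = 0.0105.
While 5% of the post-interest balance exceeds €30.00, each month B ← (B·(1+r))·(1 − 0.05), i.e. B shrinks by the factor (1+r)·0.95 = 0.95997.
This holds for months 1–65. Entering month 66 the balance is €587.36; 5% of the post-interest balance is now below €30.00, so the flat €30.00 minimum applies from here.
From month 66 a fixed €30.00 at rate r clears €587.36 in 23 more payments. Total: 65 + 23 = 88 months.

88 months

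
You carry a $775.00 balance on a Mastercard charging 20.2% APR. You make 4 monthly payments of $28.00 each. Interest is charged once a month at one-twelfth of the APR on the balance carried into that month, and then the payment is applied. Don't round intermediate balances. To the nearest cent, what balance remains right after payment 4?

Monthly rate r = 20.2%/12 = 1.68333% = 0.0168333.
Each month: B ← B·(1+r) − $28.00.
Month 1: interest $13.05; balance after payment $760.05.
Month 2: interest $12.79; balance after payment $744.84.
Month 3: interest $12.54; balance after payment $729.38.
Month 4: interest $12.28; balance after payment $713.66.

$713.66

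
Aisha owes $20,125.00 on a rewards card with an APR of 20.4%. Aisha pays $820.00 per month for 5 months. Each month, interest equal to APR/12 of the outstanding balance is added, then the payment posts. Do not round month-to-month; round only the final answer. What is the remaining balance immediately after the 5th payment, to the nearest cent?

Monthly rate r = 20.4%/12 = 1.7% = 0.017.
Each month: B ← B·(1+r) − $820.00.
Month 1: interest $342.12; balance after payment $19,647.12.
Month 2: interest $334.00; balance after payment $19,161.13.
Month 3: interest $325.74; balance after payment $18,666.87.
Month 4: interest $317.34; balance after payment $18,164.20.
Month 5: interest $308.79; balance after payment $17,652.99.

$17,652.99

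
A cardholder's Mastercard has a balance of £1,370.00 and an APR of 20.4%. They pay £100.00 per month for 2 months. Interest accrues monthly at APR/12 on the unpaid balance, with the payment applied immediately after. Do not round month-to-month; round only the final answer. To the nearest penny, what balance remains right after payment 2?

Monthly rate r = 20.4%/12 = 1.7% = 0.017.
Each month: B ← B·(1+r) − £100.00.
Month 1: interest £23.29; balance after payment £1,293.29.
Month 2: interest £21.99; balance after payment £1,215.28.

£1,215.28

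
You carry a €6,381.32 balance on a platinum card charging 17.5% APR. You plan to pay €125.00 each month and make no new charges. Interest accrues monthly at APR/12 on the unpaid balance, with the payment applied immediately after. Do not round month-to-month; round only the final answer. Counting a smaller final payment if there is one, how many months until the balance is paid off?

Monthly rate r = 17.5%/12 = 1.45833% = 0.0145833.
Recurrence: B ← B·(1+r) − €125.00.
Month 1: interest €93.06; balance after payment €6,349.38.
Month 2: interest €92.60; balance after payment €6,316.98.
Closed form: n = −ln(1 − rB₀/P)/ln(1+r) = −ln(0.25551)/ln(1.01458) ≈ 94.245, so the balance reaches zero during payment 95.

95 months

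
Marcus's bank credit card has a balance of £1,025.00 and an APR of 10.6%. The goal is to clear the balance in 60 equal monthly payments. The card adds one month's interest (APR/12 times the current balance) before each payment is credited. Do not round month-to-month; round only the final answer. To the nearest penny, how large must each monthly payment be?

£22.08

Monthly rate r = 10.6%/12 = 0.883333% = 0.00883333.
Level-payment amortization: P = B₀·r / (1 − (1+r)^(−n)) = 1025.00·0.00883333 / (1 − 1.00883^(−60)).
Denominator 1 − (1+r)^(−60) = 0.41002367.
P = 9.05417 / 0.41002367 ≈ 22.08.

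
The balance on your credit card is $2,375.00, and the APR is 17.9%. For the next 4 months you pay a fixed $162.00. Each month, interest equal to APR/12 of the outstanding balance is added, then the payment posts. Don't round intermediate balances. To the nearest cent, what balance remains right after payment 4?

$1,857.27

Monthly rate r = 17.9%/12 = 1.49167% = 0.0149167.
Each month: B ← B·(1+r) − $162.00.
Month 1: interest $35.43; balance after payment $2,248.43.
Month 2: interest $33.54; balance after payment $2,119.97.
Month 3: interest $31.62; balance after payment $1,989.59.
Month 4: interest $29.68; balance after payment $1,857.27.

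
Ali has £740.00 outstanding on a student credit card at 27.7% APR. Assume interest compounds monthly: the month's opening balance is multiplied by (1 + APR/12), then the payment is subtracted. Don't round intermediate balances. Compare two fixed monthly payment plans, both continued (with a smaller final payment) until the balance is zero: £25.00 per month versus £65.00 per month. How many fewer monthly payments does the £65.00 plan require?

37 fewer payments

Monthly rate r = 27.7%/12 = 2.30833% = 0.0230833.
At £25.00/mo: n = ⌈−ln(1 − rB₀/P)/ln(1+r)⌉ = 51 payments (last £9.54); total interest = total paid − £740.00 = £519.54.
At £65.00/mo: 14 payments (last £23.57); total interest £128.57.
Payments saved = 51 − 14 = 37.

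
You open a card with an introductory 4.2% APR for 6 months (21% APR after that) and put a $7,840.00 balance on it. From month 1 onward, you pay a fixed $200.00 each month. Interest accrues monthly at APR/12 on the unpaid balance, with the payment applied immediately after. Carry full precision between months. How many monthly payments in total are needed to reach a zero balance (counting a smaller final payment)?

Promo months 1–6 at r₀ = 4.2%/12 = 0.0035; months 7+ at r₁ = 21%/12 = 0.0175.
After month 6: iterate B ← B·(1+r₀) − $200.00 for 6 months → $6,795.54.
Then at r₁ with $200.00/mo: n₂ = −ln(1 − r₁·B/P)/ln(1+r₁) ≈ 52.04 → 53 more payments.

59 months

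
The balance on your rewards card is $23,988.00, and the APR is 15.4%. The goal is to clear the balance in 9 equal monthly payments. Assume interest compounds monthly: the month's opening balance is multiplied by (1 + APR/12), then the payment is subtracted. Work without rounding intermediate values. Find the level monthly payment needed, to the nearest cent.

$2,839.27

Monthly rate r = 15.4%/12 = 1.28333% = 0.0128333.
Level-payment amortization: P = B₀·r / (1 − (1+r)^(−n)) = 23988.00·0.0128333 / (1 − 1.01283^(−9)).
Denominator 1 − (1+r)^(−9) = 0.108424499.
P = 307.846 / 0.108424499 ≈ 2839.27.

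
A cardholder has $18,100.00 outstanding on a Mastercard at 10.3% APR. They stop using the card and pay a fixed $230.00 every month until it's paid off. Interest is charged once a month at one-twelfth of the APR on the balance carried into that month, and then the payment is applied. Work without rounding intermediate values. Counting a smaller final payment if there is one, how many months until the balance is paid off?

132 payments

Monthly rate r = 10.3%/12 = 0.858333% = 0.00858333.
Recurrence: B ← B·(1+r) − $230.00.
Month 1: interest $155.36; balance after payment $18,025.36.
Month 2: interest $154.72; balance after payment $17,950.08.
Closed form: n = −ln(1 − rB₀/P)/ln(1+r) = −ln(0.32453)/ln(1.00858) ≈ 131.674, so the balance reaches zero during payment 132.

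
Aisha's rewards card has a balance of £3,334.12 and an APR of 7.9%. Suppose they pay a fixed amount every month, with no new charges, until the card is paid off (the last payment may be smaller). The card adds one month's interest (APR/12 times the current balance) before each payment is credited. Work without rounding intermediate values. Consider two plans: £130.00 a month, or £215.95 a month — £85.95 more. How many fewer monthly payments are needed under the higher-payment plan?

12 fewer payments

Monthly rate r = 7.9%/12 = 0.658333% = 0.00658333.
At £130.00/mo: n = ⌈−ln(1 − rB₀/P)/ln(1+r)⌉ = 29 payments (last £23.99); total interest = total paid − £3,334.12 = £329.87.
At £215.95/mo: 17 payments (last £72.52); total interest £193.60.
Payments saved = 29 − 17 = 12.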